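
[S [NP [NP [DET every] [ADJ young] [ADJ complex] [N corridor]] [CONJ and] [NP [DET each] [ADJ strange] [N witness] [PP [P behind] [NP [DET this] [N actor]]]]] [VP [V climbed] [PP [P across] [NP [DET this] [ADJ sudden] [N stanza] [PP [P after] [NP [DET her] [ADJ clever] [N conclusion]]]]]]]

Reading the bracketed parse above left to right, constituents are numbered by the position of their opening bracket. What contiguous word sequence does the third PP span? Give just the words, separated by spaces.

after her clever conclusion

The PP opening brackets appear, in order, over: "behind this actor"; "across this sudden stanza after her clever conclusion"; "after her clever conclusion". The third one spans "after her clever conclusion".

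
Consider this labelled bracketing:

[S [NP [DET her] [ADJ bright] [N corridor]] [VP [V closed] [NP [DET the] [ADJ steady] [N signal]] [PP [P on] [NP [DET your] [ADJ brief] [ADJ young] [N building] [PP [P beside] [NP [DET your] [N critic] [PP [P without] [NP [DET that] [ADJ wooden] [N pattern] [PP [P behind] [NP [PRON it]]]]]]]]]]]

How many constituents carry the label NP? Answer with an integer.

Listing each NP by its span: [NP her bright corridor]; [NP the steady signal]; [NP your brief young building beside your critic without that wooden pattern behind it]; [NP your critic without that wooden pattern behind it]; [NP that wooden pattern behind it]; [NP it] — that makes 6.

6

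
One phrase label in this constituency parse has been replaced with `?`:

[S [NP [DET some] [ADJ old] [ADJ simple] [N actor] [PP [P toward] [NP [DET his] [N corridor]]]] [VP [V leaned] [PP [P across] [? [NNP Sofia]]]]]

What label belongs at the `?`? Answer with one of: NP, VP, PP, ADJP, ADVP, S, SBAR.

A constituent whose immediate children are NNP 'Sofia' is a noun phrase: NP.

NP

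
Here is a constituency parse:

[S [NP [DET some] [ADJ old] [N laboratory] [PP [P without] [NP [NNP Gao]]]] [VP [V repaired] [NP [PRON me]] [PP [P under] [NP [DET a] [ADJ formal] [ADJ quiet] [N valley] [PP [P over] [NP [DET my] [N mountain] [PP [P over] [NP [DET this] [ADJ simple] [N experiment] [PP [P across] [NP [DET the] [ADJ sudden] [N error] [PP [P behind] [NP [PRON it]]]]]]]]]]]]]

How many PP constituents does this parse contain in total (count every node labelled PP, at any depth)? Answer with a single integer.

6

Scanning left to right, an opening `[PP` appears at word positions 4, 8, 13, 16, 20, 24 — 6 in total.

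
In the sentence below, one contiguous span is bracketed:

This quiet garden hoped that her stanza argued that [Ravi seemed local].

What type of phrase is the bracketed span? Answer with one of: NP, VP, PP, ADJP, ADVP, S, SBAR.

S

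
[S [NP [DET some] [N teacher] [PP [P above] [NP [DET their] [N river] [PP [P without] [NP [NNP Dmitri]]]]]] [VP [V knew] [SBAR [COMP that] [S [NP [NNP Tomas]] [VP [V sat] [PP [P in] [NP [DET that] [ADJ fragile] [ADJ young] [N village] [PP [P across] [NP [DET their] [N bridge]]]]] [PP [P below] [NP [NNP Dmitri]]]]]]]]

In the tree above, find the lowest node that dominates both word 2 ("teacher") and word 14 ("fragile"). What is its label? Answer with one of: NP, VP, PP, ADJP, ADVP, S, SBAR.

S

Both words fall inside [S some teacher above their river without Dmitri knew that Tomas sat in that fragile young village across their bridge below Dmitri] (words 1–21), and no smaller constituent contains them both. Label: S.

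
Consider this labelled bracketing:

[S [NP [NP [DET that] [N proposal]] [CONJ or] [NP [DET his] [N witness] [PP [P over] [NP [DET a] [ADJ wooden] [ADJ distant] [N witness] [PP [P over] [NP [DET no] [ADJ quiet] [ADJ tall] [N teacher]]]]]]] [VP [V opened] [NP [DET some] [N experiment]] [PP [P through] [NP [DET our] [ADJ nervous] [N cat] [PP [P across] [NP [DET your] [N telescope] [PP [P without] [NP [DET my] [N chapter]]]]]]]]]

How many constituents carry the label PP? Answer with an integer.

5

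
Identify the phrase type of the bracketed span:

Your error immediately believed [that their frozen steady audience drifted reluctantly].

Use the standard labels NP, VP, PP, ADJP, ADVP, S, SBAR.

SBAR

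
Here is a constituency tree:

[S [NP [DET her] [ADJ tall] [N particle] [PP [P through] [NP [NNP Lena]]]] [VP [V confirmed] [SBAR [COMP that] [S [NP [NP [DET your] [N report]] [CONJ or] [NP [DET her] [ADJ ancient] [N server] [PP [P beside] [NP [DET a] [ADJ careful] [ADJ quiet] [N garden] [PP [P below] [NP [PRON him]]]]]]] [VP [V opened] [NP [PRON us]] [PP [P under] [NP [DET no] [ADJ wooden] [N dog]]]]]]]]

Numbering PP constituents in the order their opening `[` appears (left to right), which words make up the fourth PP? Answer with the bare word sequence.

under no wooden dog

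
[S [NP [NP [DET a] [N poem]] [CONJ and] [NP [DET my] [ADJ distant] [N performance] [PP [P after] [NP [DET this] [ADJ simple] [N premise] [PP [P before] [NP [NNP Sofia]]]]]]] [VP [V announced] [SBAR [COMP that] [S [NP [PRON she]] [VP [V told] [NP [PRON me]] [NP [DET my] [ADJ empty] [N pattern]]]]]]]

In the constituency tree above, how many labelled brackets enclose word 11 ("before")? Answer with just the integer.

7

Path from the root down to the word: S → NP → NP → PP → NP → PP → P. That is 7 enclosing brackets.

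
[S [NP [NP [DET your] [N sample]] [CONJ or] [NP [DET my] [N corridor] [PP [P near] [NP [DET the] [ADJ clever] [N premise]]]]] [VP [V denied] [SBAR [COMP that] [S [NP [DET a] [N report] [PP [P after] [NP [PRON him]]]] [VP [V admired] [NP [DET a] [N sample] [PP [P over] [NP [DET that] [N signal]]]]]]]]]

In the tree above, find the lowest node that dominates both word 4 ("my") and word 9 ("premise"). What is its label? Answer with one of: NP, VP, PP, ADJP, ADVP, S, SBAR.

NP

Word 4 lies under S → NP → NP → DET; word 9 lies under S → NP → NP → PP → NP → N. The lowest shared node is the NP.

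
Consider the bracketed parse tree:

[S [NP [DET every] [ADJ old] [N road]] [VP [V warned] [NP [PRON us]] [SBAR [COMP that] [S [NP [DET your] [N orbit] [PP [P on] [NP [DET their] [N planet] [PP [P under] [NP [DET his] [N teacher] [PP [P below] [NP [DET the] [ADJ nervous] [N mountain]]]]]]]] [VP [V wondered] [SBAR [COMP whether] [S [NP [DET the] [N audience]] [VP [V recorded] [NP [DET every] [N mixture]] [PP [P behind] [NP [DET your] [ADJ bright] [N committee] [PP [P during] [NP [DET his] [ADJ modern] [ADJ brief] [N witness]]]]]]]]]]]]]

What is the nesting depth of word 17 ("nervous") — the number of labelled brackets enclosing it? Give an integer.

12

Path from the root down to the word: S → VP → SBAR → S → NP → PP → NP → PP → NP → PP → NP → ADJ. That is 12 enclosing brackets.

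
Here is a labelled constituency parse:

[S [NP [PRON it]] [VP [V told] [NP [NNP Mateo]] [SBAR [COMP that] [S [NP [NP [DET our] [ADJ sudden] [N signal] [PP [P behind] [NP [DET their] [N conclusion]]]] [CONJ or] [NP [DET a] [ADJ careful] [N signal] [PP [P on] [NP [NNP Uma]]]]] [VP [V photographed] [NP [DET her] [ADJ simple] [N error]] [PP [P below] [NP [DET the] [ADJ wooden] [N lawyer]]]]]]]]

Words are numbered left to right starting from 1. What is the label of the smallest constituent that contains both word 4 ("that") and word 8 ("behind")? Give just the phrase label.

SBAR

The smallest bracket enclosing both words is [SBAR that our sudden signal behind their conclusion or a careful signal on Uma photographed her simple error below the wooden lawyer], so the label is SBAR.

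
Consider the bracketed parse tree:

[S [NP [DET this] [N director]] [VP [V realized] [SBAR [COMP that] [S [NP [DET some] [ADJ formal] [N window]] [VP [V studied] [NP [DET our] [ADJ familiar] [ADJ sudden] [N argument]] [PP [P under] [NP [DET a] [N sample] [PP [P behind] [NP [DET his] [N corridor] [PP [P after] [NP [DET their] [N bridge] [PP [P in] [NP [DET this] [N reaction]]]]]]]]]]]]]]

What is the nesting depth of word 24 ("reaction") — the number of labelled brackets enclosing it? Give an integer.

14

The word sits inside N, which is inside NP, inside PP, inside NP, inside PP, inside NP, inside PP, inside NP, inside PP, inside VP, inside S, inside SBAR, inside VP, inside S — 14 brackets in all.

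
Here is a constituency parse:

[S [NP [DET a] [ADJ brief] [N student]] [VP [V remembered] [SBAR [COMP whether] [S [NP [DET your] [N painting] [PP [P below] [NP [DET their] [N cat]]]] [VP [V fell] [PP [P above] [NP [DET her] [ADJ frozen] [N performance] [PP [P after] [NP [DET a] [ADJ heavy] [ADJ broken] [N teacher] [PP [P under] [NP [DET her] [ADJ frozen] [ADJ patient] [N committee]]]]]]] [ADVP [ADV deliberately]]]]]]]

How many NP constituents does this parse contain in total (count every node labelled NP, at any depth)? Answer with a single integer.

6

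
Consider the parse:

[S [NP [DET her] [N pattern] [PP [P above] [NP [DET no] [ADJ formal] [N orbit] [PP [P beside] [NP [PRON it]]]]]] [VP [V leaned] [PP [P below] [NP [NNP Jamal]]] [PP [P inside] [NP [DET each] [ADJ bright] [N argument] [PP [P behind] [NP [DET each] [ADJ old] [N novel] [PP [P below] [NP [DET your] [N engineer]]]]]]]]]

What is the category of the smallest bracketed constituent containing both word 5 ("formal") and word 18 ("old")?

S

The smallest bracket enclosing both words is [S her pattern above no formal orbit beside it leaned below Jamal inside each bright argument behind each old novel below your engineer], so the label is S.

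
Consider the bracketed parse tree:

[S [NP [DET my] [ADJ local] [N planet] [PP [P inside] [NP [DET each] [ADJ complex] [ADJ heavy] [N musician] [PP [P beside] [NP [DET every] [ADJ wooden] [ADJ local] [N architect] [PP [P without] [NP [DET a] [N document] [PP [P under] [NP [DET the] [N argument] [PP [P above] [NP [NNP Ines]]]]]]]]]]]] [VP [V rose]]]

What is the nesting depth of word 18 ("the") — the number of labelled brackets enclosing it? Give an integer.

11

The word sits inside DET, which is inside NP, inside PP, inside NP, inside PP, inside NP, inside PP, inside NP, inside PP, inside NP, inside S — 11 brackets in all.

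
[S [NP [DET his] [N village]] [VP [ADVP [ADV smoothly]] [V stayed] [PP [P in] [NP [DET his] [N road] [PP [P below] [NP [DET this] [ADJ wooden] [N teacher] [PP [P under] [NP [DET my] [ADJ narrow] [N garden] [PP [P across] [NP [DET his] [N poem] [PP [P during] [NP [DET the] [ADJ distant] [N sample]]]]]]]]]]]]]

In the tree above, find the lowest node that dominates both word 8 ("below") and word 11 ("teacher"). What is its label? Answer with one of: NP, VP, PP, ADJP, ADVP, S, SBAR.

PP

Word 8 lies under S → VP → PP → NP → PP → P; word 11 lies under S → VP → PP → NP → PP → NP → N. The lowest shared node is the PP.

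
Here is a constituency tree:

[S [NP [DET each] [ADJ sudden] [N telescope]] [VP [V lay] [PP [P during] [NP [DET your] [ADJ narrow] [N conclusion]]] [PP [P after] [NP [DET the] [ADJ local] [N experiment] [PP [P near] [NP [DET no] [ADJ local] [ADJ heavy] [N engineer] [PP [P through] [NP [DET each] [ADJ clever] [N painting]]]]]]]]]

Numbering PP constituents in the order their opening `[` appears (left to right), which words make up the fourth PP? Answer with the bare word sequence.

through each clever painting

The PP opening brackets appear, in order, over: "during your narrow conclusion"; "after the local experiment near no local heavy engineer through each clever painting"; "near no local heavy engineer through each clever painting"; "through each clever painting". The fourth one spans "through each clever painting".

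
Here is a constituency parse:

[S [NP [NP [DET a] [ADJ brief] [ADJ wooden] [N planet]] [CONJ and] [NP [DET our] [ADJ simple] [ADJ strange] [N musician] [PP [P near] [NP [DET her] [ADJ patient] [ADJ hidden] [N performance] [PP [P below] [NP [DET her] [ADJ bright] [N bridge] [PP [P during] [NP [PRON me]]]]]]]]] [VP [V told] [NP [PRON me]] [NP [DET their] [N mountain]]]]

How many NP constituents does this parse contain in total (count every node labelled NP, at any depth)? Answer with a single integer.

8

Listing each NP by its span: [NP a brief wooden planet and our simple strange musician near her patient hidden performance below her bright bridge during me]; [NP a brief wooden planet]; [NP our simple strange musician near her patient hidden performance below her bright bridge during me]; [NP her patient hidden performance below her bright bridge during me]; [NP her bright bridge during me]; [NP me] … — that makes 8.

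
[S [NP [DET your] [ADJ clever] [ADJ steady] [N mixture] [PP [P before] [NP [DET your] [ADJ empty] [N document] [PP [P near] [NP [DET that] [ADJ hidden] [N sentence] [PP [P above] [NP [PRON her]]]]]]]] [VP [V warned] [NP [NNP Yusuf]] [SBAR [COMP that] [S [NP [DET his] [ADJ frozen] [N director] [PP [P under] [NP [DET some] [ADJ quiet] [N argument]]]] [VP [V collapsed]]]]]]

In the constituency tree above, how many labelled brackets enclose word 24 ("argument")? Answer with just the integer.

Path from the root down to the word: S → VP → SBAR → S → NP → PP → NP → N. That is 8 enclosing brackets.

8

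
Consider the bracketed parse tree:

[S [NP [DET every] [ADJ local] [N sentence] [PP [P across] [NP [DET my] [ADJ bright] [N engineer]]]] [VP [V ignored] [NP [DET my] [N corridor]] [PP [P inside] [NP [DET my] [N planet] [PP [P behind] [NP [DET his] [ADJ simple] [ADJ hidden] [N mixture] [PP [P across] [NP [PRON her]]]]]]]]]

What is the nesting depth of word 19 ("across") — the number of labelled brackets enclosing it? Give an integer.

Counting open brackets not yet closed at "across": [S [VP [PP [NP [PP [NP [PP [P = 8.

8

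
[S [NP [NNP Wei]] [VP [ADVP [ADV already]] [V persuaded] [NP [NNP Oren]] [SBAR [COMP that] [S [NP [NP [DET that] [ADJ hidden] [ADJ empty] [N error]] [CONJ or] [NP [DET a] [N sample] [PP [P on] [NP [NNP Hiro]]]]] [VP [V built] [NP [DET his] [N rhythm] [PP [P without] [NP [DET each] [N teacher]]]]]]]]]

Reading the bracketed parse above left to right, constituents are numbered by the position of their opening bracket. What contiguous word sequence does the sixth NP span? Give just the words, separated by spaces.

In left-to-right order the NP constituents are "Wei"; "Oren"; "that hidden empty error or a sample on Hiro"; "that hidden empty error"; "a sample on Hiro"; "Hiro"; "his rhythm without each teacher"; "each teacher". Number 6 is "Hiro".

Hiro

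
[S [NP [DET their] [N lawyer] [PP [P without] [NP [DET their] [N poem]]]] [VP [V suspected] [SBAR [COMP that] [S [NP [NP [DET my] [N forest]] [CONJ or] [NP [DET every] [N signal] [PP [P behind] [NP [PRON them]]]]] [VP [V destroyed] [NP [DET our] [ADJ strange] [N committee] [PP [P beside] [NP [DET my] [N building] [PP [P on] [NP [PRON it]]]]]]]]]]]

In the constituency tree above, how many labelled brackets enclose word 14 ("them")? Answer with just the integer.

9

Counting open brackets not yet closed at "them": [S [VP [SBAR [S [NP [NP [PP [NP [PRON = 9.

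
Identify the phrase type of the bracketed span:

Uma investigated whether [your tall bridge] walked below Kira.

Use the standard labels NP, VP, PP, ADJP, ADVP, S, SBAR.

NP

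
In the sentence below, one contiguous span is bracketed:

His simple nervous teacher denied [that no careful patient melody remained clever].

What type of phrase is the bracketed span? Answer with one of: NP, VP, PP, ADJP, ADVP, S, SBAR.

SBAR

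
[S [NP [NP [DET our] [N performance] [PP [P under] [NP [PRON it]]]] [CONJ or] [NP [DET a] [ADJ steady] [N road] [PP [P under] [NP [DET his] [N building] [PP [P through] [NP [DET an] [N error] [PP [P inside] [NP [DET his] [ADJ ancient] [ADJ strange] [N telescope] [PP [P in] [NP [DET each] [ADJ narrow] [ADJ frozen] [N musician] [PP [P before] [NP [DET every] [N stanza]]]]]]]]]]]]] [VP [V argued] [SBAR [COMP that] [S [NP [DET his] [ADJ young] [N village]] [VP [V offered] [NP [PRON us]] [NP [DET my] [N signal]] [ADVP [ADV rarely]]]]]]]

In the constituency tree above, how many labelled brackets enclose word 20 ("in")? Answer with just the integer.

11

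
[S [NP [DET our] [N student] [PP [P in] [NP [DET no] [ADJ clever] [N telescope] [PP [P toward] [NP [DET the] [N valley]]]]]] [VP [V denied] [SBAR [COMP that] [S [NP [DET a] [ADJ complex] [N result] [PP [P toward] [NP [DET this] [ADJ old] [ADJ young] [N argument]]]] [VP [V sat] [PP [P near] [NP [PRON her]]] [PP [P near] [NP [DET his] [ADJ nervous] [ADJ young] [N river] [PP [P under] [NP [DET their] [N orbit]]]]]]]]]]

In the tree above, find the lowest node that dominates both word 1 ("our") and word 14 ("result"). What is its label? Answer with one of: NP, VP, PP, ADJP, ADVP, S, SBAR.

S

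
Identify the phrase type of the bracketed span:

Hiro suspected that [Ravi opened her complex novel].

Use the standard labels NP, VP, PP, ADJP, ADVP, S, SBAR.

The span is built around the head "opened" — a clause (S).

S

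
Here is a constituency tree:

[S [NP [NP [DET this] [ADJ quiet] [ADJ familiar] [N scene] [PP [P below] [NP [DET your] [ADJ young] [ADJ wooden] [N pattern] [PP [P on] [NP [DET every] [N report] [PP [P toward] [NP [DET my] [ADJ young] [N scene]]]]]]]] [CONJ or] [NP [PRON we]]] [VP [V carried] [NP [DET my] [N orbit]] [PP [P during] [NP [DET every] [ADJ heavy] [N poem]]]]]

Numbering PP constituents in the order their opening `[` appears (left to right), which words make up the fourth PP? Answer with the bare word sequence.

In left-to-right order the PP constituents are "below your young wooden pattern on every report toward my young scene"; "on every report toward my young scene"; "toward my young scene"; "during every heavy poem". Number 4 is "during every heavy poem".

during every heavy poem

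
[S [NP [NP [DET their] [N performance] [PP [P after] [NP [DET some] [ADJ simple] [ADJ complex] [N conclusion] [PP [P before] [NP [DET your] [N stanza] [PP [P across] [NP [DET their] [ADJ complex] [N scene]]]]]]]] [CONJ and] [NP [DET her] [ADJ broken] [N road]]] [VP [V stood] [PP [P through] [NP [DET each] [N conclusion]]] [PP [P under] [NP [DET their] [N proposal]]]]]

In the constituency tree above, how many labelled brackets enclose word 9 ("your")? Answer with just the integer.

8

The word sits inside DET, which is inside NP, inside PP, inside NP, inside PP, inside NP, inside NP, inside S — 8 brackets in all.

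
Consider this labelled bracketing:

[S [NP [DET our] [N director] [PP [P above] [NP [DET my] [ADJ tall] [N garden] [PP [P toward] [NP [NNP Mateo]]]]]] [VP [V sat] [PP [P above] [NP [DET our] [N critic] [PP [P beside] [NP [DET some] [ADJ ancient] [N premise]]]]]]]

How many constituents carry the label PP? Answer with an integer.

4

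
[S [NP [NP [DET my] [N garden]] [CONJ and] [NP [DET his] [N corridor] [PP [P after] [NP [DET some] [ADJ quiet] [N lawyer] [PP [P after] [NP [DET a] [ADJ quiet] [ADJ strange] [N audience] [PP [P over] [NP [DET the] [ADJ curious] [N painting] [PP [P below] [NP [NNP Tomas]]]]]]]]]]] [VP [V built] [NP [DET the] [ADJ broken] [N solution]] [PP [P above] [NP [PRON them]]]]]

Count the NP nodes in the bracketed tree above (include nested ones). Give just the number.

9

Scanning left to right, an opening `[NP` appears at word positions 1, 1, 4, 7, 11, 16, 20, 22, 26 — 9 in total.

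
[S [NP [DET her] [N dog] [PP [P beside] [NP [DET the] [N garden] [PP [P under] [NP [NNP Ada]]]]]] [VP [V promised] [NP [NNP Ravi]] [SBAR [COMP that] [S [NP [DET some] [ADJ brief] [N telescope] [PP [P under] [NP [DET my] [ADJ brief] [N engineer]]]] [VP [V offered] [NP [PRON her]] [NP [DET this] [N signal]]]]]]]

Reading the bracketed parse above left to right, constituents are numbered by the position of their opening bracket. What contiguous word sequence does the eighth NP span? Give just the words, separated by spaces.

In left-to-right order the NP constituents are "her dog beside the garden under Ada"; "the garden under Ada"; "Ada"; "Ravi"; "some brief telescope under my brief engineer"; "my brief engineer"; "her"; "this signal". Number 8 is "this signal".

this signal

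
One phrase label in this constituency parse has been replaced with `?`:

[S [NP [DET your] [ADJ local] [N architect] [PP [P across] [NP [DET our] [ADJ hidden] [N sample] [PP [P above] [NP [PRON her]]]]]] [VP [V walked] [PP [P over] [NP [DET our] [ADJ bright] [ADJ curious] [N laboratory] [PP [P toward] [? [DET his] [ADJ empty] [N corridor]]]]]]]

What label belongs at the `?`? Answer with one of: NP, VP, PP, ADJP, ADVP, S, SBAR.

NP

A constituent whose immediate children are DET 'his', ADJ 'empty', N 'corridor' is a noun phrase: NP.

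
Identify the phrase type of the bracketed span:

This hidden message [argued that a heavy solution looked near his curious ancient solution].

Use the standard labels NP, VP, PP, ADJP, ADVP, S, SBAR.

The bracketed span "argued that a heavy solution looked near his curious ancient solution" is headed by "argued", making it a verb phrase (VP).

VP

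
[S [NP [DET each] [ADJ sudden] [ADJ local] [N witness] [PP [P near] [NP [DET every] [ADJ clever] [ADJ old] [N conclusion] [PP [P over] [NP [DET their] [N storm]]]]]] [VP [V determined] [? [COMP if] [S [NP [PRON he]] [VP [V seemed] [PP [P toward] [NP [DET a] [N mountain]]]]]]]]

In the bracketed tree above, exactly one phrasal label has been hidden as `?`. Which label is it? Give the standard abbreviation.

A constituent whose immediate children are COMP 'if', S is a subordinate clause: SBAR.

SBAR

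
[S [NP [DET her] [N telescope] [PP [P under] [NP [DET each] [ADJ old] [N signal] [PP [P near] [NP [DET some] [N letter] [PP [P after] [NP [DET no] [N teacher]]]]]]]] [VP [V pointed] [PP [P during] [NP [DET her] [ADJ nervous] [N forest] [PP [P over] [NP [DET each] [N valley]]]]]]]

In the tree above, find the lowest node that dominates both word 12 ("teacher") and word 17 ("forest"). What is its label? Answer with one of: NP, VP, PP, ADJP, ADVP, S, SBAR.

Word 12 lies under S → NP → PP → NP → PP → NP → PP → NP → N; word 17 lies under S → VP → PP → NP → N. The lowest shared node is the S.

S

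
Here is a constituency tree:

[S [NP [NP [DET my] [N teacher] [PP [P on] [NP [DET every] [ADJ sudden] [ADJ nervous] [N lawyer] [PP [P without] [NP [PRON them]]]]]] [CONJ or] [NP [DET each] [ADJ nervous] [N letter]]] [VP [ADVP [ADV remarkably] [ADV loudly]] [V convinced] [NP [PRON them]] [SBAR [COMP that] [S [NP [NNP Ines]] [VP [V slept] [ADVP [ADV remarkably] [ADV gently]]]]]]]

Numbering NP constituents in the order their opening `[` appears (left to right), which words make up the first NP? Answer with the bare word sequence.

my teacher on every sudden nervous lawyer without them or each nervous letter

The NP opening brackets appear, in order, over: "my teacher on every sudden nervous lawyer without them or each nervous letter"; "my teacher on every sudden nervous lawyer without them"; "every sudden nervous lawyer without them"; "them"; "each nervous letter"; "them"; "Ines". The first one spans "my teacher on every sudden nervous lawyer without them or each nervous letter".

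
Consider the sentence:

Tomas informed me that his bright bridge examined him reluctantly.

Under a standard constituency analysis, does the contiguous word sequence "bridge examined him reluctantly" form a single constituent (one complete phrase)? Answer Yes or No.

No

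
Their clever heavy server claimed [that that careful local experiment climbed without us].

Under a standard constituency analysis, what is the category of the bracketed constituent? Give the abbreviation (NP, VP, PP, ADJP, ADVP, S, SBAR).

"that" is the head of the bracketed span, so the span is a subordinate clause: SBAR.

SBAR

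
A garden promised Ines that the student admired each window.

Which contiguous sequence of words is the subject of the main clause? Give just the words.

In the main clause the verb is "promised"; the NP preceding it, "a garden", is the subject.

a garden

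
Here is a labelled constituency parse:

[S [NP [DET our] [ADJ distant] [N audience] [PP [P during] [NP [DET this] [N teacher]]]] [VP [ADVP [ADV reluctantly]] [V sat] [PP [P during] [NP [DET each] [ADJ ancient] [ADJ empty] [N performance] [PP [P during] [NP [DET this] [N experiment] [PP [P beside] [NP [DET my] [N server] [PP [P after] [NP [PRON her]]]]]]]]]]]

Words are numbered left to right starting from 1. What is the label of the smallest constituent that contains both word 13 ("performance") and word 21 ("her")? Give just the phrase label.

NP

Word 13 lies under S → VP → PP → NP → N; word 21 lies under S → VP → PP → NP → PP → NP → PP → NP → PP → NP → PRON. The lowest shared node is the NP.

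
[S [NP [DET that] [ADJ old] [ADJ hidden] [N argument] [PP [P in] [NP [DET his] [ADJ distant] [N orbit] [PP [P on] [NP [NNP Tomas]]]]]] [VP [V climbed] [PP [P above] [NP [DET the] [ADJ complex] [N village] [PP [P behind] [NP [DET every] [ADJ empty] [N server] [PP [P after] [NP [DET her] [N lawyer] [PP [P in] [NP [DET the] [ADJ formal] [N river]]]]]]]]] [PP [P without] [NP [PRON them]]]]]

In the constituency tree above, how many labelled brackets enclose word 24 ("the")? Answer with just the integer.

Counting open brackets not yet closed at "the": [S [VP [PP [NP [PP [NP [PP [NP [PP [NP [DET = 11.

11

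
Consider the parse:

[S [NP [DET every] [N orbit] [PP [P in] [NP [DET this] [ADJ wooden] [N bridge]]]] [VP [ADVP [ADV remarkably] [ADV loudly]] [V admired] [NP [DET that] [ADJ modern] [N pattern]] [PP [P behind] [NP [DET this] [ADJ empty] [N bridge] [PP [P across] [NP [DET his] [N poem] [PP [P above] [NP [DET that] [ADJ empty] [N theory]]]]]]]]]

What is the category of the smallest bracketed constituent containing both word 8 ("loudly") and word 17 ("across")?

VP

Both words fall inside [VP remarkably loudly admired that modern pattern behind this empty bridge across his poem above that empty theory] (words 7–23), and no smaller constituent contains them both. Label: VP.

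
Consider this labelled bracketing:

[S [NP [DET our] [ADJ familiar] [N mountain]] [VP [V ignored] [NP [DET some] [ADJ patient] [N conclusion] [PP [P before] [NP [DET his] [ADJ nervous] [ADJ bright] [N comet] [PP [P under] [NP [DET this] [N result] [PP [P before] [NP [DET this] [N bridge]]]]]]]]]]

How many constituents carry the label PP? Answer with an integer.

The PP constituents are: [PP before his nervous bright comet under this result before this bridge]; [PP under this result before this bridge]; [PP before this bridge]. Total: 3.

3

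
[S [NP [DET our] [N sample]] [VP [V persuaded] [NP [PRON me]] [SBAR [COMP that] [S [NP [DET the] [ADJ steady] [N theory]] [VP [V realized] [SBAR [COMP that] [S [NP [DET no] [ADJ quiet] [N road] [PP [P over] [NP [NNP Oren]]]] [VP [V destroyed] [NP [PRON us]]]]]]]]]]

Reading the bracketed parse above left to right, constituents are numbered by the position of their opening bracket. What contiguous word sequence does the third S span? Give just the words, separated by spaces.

no quiet road over Oren destroyed us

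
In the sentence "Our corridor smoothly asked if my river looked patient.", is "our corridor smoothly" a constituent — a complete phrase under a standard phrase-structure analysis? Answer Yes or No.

No

The sequence begins inside the noun phrase "our corridor" and ends inside the verb phrase "smoothly asked if my river looked patient"; it crosses a phrase boundary, so no single node in the tree spans exactly those words.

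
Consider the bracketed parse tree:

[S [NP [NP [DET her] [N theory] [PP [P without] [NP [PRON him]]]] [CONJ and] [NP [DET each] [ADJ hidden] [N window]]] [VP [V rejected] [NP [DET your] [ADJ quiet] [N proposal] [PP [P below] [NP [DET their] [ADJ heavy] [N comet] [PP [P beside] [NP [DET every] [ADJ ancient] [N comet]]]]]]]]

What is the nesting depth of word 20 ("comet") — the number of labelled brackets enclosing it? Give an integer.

8

Path from the root down to the word: S → VP → NP → PP → NP → PP → NP → N. That is 8 enclosing brackets.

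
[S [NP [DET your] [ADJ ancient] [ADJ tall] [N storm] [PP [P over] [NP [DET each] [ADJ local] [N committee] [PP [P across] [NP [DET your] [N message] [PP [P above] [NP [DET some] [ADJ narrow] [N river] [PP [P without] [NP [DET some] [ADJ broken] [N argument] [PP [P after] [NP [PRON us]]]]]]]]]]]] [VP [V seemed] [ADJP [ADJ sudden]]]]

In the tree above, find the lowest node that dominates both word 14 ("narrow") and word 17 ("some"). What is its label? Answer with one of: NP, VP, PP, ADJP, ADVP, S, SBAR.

Both words fall inside [NP some narrow river without some broken argument after us] (words 13–21), and no smaller constituent contains them both. Label: NP.

NP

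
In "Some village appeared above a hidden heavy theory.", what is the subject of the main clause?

some village

In the main clause the verb is "appeared"; the NP preceding it, "some village", is the subject.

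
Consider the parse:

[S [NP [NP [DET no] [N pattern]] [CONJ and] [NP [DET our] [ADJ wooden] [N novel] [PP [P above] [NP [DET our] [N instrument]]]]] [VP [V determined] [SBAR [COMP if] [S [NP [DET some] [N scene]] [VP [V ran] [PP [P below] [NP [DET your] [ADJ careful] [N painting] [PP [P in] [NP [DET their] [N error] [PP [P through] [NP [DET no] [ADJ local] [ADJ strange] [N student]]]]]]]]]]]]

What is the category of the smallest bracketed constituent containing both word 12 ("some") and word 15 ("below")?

S

Word 12 lies under S → VP → SBAR → S → NP → DET; word 15 lies under S → VP → SBAR → S → VP → PP → P. The lowest shared node is the S.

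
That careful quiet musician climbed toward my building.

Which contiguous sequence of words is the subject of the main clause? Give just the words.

In the main clause the verb is "climbed"; the NP preceding it, "that careful quiet musician", is the subject.

that careful quiet musician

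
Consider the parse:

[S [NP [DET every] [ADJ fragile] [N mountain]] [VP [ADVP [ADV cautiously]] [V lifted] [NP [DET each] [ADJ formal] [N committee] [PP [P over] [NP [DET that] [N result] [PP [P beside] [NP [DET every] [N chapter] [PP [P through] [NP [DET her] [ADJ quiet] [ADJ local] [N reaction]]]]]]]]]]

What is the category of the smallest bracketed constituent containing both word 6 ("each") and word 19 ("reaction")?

The smallest bracket enclosing both words is [NP each formal committee over that result beside every chapter through her quiet local reaction], so the label is NP.

NP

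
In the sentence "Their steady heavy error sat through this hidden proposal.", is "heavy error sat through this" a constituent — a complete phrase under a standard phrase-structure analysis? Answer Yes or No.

The smallest constituent containing the whole sequence is the clause [S their steady heavy error sat through this hidden proposal], but the sequence is only part of it — it straddles the boundary between noun phrase "their steady heavy error" and verb phrase "sat through this hidden proposal".

No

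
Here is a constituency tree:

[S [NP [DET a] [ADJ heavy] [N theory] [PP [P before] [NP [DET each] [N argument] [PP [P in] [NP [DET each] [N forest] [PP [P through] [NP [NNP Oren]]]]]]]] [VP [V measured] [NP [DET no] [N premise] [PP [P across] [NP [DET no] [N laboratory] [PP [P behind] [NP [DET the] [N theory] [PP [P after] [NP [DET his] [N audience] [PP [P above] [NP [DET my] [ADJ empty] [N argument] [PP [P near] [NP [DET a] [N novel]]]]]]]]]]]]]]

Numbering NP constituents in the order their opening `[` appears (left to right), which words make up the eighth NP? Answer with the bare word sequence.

his audience above my empty argument near a novel

In left-to-right order the NP constituents are "a heavy theory before each argument in each forest through Oren"; "each argument in each forest through Oren"; "each forest through Oren"; "Oren"; "no premise across no laboratory behind the theory after his audience above my empty argument near a novel"; "no laboratory behind the theory after his audience above my empty argument near a novel"; "the theory after his audience above my empty argument near a novel"; "his audience above my empty argument near a novel"; "my empty argument near a novel"; "a novel". Number 8 is "his audience above my empty argument near a novel".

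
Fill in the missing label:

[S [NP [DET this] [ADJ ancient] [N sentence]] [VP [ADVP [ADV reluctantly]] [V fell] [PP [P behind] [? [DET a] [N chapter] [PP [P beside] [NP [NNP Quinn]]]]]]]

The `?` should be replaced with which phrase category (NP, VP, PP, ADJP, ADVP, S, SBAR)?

NP

The `?` node immediately contains: DET 'a', N 'chapter', PP. That is the internal structure of a noun phrase, so the label is NP.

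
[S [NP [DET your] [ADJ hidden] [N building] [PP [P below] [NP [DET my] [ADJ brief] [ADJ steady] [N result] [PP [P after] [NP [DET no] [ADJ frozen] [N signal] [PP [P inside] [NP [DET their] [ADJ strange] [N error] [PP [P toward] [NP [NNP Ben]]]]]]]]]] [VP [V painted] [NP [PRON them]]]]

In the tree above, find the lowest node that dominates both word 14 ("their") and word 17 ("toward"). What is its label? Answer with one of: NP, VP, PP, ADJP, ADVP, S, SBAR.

Word 14 lies under S → NP → PP → NP → PP → NP → PP → NP → DET; word 17 lies under S → NP → PP → NP → PP → NP → PP → NP → PP → P. The lowest shared node is the NP.

NP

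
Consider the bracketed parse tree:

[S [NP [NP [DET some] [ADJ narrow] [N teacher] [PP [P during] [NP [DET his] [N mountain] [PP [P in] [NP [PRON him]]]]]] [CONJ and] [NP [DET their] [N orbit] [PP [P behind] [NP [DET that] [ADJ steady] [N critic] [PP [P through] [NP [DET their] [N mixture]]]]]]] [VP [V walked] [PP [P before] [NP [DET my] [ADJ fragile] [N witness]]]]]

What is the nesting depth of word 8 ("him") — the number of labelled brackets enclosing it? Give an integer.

Path from the root down to the word: S → NP → NP → PP → NP → PP → NP → PRON. That is 8 enclosing brackets.

8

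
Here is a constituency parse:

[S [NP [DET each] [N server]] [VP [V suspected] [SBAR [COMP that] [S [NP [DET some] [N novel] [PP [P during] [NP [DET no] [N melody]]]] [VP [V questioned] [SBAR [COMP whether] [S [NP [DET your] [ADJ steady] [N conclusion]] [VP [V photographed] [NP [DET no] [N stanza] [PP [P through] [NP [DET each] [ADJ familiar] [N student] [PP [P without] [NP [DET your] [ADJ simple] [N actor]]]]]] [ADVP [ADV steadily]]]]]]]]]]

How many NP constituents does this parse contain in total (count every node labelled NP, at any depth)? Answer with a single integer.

7

Listing each NP by its span: [NP each server]; [NP some novel during no melody]; [NP no melody]; [NP your steady conclusion]; [NP no stanza through each familiar student without your simple actor]; [NP each familiar student without your simple actor] … — that makes 7.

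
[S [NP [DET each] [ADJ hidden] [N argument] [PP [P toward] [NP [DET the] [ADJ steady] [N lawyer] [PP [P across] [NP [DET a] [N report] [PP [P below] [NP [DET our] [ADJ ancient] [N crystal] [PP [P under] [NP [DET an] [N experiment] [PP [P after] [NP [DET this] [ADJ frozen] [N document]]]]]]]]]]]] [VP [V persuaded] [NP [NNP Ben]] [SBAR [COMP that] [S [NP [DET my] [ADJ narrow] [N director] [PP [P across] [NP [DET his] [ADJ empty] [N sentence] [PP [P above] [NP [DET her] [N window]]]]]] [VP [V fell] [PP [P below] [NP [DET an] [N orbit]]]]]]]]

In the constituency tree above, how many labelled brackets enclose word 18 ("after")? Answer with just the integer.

12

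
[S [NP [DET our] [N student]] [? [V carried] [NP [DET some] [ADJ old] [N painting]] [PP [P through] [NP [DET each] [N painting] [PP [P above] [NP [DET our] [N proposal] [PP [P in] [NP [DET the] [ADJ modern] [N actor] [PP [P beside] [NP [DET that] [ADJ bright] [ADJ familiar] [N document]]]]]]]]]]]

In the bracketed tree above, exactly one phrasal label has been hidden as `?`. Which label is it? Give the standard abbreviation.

The `?` node immediately contains: V 'carried', NP, PP. That is the internal structure of a verb phrase, so the label is VP.

VP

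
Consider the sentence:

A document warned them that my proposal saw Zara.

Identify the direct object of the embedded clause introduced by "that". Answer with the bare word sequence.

"saw" heads the VP of the embedded clause introduced by "that", and "Zara" is its direct object.

Zara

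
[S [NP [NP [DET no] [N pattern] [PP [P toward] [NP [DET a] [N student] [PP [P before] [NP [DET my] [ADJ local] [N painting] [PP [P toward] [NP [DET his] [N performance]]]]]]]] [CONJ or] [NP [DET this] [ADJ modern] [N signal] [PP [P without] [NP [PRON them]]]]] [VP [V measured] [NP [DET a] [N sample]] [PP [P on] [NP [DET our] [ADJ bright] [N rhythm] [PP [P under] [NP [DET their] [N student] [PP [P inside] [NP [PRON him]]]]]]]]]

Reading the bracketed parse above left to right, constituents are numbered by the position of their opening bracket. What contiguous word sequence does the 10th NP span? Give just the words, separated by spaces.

Opening `[NP` markers occur at word positions 1, 1, 4, 7, 11, 14, 18, 20, 23, 27, 30; the 10th of these opens the constituent [NP their student inside him].

their student inside him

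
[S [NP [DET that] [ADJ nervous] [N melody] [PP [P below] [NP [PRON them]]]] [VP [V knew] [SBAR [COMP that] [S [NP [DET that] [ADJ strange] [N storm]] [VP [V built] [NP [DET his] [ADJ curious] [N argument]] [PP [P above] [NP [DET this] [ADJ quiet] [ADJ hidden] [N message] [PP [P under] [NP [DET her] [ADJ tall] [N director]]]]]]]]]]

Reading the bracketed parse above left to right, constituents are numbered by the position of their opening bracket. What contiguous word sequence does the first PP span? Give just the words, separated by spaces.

In left-to-right order the PP constituents are "below them"; "above this quiet hidden message under her tall director"; "under her tall director". Number 1 is "below them".

below them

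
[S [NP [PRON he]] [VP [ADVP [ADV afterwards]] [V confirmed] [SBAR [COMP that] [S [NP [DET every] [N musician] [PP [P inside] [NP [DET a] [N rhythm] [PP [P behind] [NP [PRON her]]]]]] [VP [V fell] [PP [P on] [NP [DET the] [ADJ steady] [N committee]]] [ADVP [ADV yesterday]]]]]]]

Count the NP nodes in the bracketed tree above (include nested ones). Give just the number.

Scanning left to right, an opening `[NP` appears at word positions 1, 5, 8, 11, 14 — 5 in total.

5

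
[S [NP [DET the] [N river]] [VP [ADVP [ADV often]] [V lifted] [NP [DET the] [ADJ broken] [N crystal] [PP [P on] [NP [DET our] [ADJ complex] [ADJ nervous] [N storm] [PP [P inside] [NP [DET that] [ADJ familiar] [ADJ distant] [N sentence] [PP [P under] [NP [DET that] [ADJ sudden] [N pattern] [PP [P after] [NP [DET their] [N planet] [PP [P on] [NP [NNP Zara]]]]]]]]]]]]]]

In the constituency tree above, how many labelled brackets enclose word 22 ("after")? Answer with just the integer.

11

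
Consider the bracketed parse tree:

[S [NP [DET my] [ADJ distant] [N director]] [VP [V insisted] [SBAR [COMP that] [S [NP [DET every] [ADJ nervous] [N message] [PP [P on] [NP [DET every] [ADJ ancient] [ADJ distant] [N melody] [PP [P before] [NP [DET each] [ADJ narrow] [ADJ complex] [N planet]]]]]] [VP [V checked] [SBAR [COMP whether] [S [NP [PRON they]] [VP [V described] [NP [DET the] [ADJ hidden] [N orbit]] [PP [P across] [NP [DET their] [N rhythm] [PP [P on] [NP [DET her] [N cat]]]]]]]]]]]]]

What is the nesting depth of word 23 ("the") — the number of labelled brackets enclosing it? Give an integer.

10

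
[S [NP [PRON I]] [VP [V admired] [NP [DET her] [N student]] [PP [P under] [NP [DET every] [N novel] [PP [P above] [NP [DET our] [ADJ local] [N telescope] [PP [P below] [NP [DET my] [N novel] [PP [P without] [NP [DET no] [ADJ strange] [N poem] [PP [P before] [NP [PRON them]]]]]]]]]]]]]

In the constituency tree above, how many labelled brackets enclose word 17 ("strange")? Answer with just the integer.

The word sits inside ADJ, which is inside NP, inside PP, inside NP, inside PP, inside NP, inside PP, inside NP, inside PP, inside VP, inside S — 11 brackets in all.

11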